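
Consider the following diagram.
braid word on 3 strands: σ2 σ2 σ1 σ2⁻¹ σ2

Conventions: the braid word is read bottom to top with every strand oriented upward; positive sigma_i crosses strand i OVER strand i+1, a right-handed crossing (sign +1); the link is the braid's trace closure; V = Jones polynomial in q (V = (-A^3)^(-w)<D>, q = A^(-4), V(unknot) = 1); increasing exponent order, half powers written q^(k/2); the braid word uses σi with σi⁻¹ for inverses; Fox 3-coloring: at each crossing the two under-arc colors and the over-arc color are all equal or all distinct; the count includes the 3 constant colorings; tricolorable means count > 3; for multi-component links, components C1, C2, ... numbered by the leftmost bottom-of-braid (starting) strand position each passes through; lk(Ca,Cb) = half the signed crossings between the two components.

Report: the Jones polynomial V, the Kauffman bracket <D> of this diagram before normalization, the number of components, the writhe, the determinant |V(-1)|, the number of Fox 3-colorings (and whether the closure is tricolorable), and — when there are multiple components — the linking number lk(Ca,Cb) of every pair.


V = -q^(1/2) - q^(5/2)
<D> = A^-1 + A^7 (w = +3)
2 components over 5 crossings, w = +3
lk(C1,C2): +1
3 Fox colorings among 3^5, |V(-1)| = 2: not tricolorable
why: the 1 component pair carries total linking +1


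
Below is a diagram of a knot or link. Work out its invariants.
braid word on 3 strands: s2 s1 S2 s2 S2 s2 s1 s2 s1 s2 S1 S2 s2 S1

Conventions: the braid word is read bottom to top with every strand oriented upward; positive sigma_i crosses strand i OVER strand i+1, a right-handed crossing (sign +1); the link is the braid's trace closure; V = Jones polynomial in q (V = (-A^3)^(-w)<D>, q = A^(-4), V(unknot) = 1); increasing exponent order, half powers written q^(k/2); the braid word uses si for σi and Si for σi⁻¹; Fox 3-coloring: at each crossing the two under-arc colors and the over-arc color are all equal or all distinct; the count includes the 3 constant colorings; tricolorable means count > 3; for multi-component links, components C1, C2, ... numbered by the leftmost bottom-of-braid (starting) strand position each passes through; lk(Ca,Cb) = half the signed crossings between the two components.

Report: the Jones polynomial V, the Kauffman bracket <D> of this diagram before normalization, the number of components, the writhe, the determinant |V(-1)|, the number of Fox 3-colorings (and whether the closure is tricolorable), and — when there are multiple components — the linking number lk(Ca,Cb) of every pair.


V(q) = q - q^2 + 2q^3 - q^4 + q^5 - q^6
bracket: -A^-12 + A^-8 - A^-4 + 2 - A^4 + A^8, w = +4
1 component, writhe +4, over 14 crossings
det 7, colorings 3 of 3^14 — not tricolorable
observation: free reduction leaves σ2 σ1 σ1 σ2 σ1 σ2 σ1⁻¹ σ1⁻¹ of the original 14 letters


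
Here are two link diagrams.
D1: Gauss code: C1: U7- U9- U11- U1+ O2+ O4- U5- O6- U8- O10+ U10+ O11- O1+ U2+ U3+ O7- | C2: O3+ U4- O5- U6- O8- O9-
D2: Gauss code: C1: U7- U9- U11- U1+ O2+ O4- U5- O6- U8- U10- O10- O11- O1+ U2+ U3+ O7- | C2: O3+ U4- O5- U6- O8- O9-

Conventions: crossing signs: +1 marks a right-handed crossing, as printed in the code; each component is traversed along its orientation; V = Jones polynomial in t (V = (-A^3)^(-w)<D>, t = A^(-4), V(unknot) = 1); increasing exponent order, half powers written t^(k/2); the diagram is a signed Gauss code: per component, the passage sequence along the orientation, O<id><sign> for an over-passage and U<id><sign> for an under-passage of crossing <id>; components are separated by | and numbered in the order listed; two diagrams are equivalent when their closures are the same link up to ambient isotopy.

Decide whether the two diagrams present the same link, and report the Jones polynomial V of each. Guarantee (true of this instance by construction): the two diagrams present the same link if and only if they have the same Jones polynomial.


equivalent: yes
D1 (bracket A^-3 + A^5 - A^9 + A^13; 11 crossings at w = -3): V = -t^(-11/2) + t^(-9/2) - t^(-7/2) - t^(-3/2)
V(D2) = -t^(-11/2) + t^(-9/2) - t^(-7/2) - t^(-3/2)  (w -5, c 11, <D> = A^-9 + A^-1 - A^3 + A^7)
key observation: all 2 diagrams share one V(t), hence one class


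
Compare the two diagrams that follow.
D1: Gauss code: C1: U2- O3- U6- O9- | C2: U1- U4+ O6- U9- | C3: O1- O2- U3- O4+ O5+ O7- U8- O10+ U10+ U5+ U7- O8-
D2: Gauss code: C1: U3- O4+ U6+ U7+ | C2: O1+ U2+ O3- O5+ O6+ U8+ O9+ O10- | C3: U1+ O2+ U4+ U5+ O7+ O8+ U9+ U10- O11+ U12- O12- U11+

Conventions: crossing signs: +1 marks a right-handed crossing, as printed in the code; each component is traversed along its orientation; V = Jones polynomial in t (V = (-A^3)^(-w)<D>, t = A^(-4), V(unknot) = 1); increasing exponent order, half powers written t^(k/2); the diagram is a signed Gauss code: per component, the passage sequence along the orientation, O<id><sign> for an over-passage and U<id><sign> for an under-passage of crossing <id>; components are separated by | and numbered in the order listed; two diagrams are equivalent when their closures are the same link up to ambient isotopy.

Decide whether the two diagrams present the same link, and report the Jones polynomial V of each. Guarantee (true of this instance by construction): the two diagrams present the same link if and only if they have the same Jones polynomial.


same link: no
V(D1) = t^-5 + 2t^-3 + t^-1  [10 crossings, <D> = A^-8 + 2 + A^8, w = -4]
V(D2) = t^2 + 2t^4 - t^5 + 2t^6 - t^7 + t^8  (w +6, c 12, <D> = A^-14 - A^-10 + 2A^-6 - A^-2 + 2A^2 + A^10)
note: comparing 2 Jones polynomials yields 2 groups


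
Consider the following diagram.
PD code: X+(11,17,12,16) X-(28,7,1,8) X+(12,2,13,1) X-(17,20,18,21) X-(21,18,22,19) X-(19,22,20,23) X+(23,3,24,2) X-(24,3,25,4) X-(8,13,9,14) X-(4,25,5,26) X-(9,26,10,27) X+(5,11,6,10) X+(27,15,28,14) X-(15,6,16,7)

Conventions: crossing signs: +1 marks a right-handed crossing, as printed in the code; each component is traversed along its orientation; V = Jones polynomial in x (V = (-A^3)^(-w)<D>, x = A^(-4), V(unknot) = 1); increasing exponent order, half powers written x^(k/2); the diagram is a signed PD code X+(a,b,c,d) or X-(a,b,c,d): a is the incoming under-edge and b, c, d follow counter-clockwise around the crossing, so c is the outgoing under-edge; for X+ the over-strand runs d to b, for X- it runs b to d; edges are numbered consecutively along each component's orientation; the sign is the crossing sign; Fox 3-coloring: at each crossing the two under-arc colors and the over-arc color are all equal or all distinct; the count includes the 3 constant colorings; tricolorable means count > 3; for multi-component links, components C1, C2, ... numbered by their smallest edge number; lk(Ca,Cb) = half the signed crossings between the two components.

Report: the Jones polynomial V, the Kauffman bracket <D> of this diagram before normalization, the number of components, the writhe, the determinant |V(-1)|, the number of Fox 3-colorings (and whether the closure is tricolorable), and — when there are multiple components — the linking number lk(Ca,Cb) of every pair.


V = -x^-8 + 2x^-7 - 2x^-6 + 4x^-5 - 5x^-4 + 4x^-3 - 4x^-2 + 3x^-1 - 1 + x
<D> = A^-16 - A^-12 + 3A^-8 - 4A^-4 + 4 - 5A^4 + 4A^8 - 2A^12 + 2A^16 - A^20 (w = -4)
1 component over 14 crossings, w = -4
27 Fox colorings among 3^14, |V(-1)| = 27: tricolorable
why: w = -4 shifts under R1 moves; the (-A^3)^(4) factor cancels that in V


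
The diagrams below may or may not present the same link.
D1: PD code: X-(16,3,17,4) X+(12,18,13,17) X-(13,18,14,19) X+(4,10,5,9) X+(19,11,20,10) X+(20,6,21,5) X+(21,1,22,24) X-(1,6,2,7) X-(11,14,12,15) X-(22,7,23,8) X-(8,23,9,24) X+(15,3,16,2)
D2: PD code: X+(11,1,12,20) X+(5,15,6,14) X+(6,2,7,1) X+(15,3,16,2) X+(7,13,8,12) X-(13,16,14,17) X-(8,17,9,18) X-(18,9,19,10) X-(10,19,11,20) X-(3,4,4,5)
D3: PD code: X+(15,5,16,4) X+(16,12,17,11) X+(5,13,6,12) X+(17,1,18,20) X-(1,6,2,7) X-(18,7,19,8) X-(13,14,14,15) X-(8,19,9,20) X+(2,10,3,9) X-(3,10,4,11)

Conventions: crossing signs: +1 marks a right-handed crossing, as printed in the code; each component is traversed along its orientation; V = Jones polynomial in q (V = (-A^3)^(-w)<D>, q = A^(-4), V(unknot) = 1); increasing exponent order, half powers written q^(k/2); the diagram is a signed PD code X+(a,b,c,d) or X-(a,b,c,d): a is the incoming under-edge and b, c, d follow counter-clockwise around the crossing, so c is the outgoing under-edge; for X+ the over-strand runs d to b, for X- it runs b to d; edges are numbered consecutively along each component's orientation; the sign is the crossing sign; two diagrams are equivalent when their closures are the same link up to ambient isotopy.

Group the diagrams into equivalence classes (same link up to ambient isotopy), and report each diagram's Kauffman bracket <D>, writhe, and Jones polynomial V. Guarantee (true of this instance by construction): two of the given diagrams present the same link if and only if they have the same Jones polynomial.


equivalence classes: {D1, D2, D3}
D1 (bracket A^-8 - A^-4 + 1 - A^4 + A^8; 12 crossings at w = 0): V = q^-2 - q^-1 + 1 - q + q^2
V(D2) = q^-2 - q^-1 + 1 - q + q^2  [10 crossings, <D> = A^-8 - A^-4 + 1 - A^4 + A^8, w = 0]
V(D3) = q^-2 - q^-1 + 1 - q + q^2  [10 crossings, <D> = A^-8 - A^-4 + 1 - A^4 + A^8, w = 0]
key observation: all 3 diagrams share one V(q), hence one class


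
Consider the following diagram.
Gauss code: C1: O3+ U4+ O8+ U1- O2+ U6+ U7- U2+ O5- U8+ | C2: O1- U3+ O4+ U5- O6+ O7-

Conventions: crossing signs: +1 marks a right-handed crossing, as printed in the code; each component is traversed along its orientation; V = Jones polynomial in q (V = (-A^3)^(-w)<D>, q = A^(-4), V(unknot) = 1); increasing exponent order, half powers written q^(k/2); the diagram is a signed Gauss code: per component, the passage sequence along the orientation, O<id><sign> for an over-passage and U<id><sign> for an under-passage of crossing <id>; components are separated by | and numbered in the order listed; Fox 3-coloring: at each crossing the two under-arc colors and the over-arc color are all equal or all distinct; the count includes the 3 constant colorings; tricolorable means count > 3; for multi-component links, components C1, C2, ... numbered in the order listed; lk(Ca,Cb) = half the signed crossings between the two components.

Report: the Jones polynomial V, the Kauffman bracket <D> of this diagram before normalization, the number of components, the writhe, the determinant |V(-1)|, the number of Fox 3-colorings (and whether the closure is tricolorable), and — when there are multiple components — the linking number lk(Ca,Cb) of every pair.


V = -q^(-3/2) + q^(-1/2) - 2q^(1/2) + q^(3/2) - 2q^(5/2) + q^(7/2)
<D> = A^-8 - 2A^-4 + 1 - 2A^4 + A^8 - A^12 (w = +2)
2 components over 8 crossings, w = +2
lk(C1,C2): 0
3 Fox colorings among 3^8, |V(-1)| = 8: not tricolorable
why: w = +2 (over 8 crossings) is diagram-only; (-A^3)^(-2) removes it from V


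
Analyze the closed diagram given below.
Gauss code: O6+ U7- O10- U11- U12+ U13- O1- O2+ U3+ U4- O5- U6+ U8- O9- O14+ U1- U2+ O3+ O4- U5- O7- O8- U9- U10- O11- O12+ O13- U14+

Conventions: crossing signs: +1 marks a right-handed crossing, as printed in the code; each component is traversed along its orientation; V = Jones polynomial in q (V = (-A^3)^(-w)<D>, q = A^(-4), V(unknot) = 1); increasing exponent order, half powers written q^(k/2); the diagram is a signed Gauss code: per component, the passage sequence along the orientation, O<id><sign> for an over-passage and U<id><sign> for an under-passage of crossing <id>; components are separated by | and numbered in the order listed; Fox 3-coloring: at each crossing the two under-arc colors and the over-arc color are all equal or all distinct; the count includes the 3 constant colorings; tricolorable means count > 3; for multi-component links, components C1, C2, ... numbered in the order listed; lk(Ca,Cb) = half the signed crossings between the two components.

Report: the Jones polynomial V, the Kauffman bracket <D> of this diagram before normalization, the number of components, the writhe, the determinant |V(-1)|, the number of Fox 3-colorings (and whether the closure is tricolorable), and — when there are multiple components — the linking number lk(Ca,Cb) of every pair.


Jones polynomial: V(q) = q^-7 - 2q^-6 + 2q^-5 - 3q^-4 + 3q^-3 - 2q^-2 + 2q^-1
<D> = 2A^-8 - 2A^-4 + 3 - 3A^4 + 2A^8 - 2A^12 + A^16; writhe -4
components 1, writhe -4 (14 crossings)
3-colorings: 9 of 3^14, det 15 — tricolorable
note: w = -4 shifts under R1 moves; the (-A^3)^(4) factor cancels that in V


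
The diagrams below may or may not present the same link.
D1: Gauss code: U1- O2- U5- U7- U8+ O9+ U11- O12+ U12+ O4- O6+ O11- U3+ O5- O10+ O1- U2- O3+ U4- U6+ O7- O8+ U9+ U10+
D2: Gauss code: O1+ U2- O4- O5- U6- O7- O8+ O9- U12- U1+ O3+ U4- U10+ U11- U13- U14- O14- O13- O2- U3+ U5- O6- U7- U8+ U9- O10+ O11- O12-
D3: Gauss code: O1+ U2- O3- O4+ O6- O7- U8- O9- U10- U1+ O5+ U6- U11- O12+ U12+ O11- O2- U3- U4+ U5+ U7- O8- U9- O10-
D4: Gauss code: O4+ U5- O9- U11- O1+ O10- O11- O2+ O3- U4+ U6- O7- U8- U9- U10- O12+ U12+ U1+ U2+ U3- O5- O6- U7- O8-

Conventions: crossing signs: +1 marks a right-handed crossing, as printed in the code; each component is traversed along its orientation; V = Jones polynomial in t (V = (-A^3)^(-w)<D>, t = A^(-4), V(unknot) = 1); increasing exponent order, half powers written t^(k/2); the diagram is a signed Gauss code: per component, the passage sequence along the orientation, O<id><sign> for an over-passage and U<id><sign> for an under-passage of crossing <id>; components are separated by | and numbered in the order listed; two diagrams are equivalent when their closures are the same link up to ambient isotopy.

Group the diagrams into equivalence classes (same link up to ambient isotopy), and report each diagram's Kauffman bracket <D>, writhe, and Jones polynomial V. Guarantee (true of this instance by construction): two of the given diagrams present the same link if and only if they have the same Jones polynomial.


classes: {D1} | {D2, D3, D4}
V(D1) = t^-2 - t^-1 + 1 - t + t^2  [12 crossings, <D> = A^-8 - A^-4 + 1 - A^4 + A^8, w = 0]
V(D2) = -t^-6 + t^-5 - t^-4 + 2t^-3 - t^-2 + t^-1  [14 crossings, <D> = A^-14 - A^-10 + 2A^-6 - A^-2 + A^2 - A^6, w = -6]
D3 (bracket A^-8 - A^-4 + 2 - A^4 + A^8 - A^12; 12 crossings at w = -4): V = -t^-6 + t^-5 - t^-4 + 2t^-3 - t^-2 + t^-1
V(D4) = -t^-6 + t^-5 - t^-4 + 2t^-3 - t^-2 + t^-1  (w -4, c 12, <D> = A^-8 - A^-4 + 2 - A^4 + A^8 - A^12)
note: V(t) takes 2 values over 4 diagrams, fixing the grouping


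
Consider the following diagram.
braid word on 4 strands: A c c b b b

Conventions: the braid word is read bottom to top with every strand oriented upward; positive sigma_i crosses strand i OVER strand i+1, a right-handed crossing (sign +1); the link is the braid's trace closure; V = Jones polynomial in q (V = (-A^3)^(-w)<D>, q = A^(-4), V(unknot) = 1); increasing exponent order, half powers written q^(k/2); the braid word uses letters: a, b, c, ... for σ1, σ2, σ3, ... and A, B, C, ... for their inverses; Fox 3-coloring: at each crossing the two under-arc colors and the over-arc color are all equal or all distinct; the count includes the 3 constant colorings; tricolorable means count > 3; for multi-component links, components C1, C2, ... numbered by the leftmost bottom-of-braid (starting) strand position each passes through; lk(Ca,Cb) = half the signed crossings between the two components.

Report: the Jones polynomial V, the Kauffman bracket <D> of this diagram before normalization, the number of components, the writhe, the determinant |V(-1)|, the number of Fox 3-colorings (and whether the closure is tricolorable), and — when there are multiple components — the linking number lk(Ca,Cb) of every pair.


V = -q^(3/2) - 2q^(7/2) + q^(9/2) - q^(11/2) + q^(13/2)
<D> = A^-14 - A^-10 + A^-6 - 2A^-2 - A^6 (w = +4)
2 components over 6 crossings, w = +4
lk(C1,C2): +1
9 Fox colorings among 3^6, |V(-1)| = 6: tricolorable
why: w = +4 (over 6 crossings) is diagram-only; (-A^3)^(-4) removes it from V


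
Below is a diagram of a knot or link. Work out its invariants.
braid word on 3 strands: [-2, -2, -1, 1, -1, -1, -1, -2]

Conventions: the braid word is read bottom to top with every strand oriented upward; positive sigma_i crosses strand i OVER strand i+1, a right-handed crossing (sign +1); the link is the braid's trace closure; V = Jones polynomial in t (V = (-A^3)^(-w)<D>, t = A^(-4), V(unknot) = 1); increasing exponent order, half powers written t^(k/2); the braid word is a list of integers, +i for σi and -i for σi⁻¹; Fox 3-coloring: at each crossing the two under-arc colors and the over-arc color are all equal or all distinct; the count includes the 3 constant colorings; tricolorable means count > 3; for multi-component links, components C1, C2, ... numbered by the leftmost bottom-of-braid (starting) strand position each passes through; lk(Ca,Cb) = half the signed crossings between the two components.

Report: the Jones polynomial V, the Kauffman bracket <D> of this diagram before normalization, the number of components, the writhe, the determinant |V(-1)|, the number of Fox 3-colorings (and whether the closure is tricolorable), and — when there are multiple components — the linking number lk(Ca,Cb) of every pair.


V(t) = t^-8 - 2t^-7 + t^-6 - 2t^-5 + 2t^-4 + t^-2
bracket: A^-10 + 2A^-2 - 2A^2 + A^6 - 2A^10 + A^14, w = -6
1 component, writhe -6, over 8 crossings
det 9, colorings 27 of 3^8 — tricolorable
observation: inverse pairs cancel, leaving σ2⁻¹ σ2⁻¹ σ1⁻¹ σ1⁻¹ σ1⁻¹ σ2⁻¹


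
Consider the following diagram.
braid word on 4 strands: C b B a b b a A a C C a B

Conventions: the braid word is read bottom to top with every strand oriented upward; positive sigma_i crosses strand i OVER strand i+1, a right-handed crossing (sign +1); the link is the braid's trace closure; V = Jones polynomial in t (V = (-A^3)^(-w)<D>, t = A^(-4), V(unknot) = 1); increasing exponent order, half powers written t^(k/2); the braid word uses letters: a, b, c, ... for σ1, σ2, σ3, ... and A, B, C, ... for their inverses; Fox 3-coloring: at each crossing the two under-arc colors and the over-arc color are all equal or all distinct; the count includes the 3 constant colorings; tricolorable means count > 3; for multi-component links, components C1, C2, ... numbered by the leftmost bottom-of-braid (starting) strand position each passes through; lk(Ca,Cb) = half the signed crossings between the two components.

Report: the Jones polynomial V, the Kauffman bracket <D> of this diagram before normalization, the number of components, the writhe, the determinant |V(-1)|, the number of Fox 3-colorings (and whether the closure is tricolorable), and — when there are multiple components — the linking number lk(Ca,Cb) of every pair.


V(t) = -t^-1 + 2 - t + 2t^2 - t^3 + t^4 - t^5
bracket: A^-17 - A^-13 + A^-9 - 2A^-5 + A^-1 - 2A^3 + A^7, w = +1
1 component, writhe +1, over 13 crossings
det 9, colorings 9 of 3^13 — tricolorable
observation: w = +1 shifts under R1 moves; the (-A^3)^(-1) factor cancels that in V


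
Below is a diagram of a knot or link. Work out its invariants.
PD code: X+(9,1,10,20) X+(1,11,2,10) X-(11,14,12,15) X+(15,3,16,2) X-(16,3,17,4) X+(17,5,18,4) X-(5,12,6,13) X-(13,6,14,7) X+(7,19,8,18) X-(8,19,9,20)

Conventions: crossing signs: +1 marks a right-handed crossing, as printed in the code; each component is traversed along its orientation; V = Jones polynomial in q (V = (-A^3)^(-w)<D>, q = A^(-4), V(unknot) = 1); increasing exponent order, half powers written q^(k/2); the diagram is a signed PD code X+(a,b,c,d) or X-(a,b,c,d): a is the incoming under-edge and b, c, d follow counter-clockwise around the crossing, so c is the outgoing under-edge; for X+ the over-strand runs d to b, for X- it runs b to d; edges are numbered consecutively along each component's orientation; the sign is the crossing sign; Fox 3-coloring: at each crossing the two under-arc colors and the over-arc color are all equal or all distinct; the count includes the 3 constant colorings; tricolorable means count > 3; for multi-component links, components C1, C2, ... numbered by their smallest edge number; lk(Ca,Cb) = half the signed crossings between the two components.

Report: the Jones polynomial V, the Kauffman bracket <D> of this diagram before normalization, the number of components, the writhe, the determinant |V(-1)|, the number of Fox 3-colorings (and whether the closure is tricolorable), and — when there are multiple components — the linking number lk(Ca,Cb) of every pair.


V(q) = -q^-3 + 2q^-2 - 2q^-1 + 3 - 2q + 2q^2 - q^3
bracket: -A^-12 + 2A^-8 - 2A^-4 + 3 - 2A^4 + 2A^8 - A^12, w = 0
1 component, writhe 0, over 10 crossings
det 13, colorings 3 of 3^10 — not tricolorable
observation: w = 0 shifts under R1 moves; the (-A^3)^(0) factor cancels that in V


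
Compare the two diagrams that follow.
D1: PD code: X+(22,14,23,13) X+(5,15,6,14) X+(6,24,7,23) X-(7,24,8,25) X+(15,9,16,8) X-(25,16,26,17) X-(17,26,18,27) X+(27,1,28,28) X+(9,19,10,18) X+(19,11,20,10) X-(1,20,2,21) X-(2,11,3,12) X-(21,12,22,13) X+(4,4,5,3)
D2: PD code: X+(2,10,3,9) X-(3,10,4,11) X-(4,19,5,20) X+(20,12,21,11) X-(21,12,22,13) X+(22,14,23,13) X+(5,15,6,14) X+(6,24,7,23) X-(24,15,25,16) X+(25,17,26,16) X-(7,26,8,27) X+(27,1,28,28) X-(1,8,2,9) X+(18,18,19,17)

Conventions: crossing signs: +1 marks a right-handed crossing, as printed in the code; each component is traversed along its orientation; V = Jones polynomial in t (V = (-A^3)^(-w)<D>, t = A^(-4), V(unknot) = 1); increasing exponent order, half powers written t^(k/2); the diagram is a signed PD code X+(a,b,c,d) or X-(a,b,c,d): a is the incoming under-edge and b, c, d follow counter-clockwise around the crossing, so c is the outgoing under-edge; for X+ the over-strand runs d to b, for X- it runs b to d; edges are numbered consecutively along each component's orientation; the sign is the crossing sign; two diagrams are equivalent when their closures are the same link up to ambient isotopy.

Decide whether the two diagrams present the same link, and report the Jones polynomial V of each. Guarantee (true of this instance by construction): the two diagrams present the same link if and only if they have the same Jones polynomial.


equivalent: no
D1 (bracket -A^-6 + 2A^-2 - 2A^2 + 3A^6 - 2A^10 + 2A^14 - A^18; 14 crossings at w = +2): V = -t^-3 + 2t^-2 - 2t^-1 + 3 - 2t + 2t^2 - t^3
V(D2) = 1  [14 crossings, <D> = A^6, w = +2]
observation: comparing 2 Jones polynomials yields 2 groups


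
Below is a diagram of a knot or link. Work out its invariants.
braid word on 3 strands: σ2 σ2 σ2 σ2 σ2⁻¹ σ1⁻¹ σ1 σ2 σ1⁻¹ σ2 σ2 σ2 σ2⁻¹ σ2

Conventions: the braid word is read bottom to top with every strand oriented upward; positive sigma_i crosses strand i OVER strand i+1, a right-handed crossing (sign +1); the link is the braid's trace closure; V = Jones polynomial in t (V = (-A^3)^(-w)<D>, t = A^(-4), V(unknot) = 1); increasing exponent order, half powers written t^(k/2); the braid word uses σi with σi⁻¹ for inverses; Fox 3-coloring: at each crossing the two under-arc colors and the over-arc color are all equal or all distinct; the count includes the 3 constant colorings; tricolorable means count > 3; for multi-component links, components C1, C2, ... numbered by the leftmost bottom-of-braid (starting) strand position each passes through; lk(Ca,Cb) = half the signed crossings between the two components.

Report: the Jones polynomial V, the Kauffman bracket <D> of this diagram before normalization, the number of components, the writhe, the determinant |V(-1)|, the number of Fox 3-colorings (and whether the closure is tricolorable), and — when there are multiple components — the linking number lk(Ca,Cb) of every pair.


V(t) = t^3 + t^5 - t^6 + t^7 - t^8 + t^9 - t^10
bracket: -A^-22 + A^-18 - A^-14 + A^-10 - A^-6 + A^-2 + A^6, w = +6
1 component, writhe +6, over 14 crossings
det 7, colorings 3 of 3^14 — not tricolorable
observation: inverse pairs cancel, leaving σ2 σ2 σ2 σ2 σ1⁻¹ σ2 σ2 σ2


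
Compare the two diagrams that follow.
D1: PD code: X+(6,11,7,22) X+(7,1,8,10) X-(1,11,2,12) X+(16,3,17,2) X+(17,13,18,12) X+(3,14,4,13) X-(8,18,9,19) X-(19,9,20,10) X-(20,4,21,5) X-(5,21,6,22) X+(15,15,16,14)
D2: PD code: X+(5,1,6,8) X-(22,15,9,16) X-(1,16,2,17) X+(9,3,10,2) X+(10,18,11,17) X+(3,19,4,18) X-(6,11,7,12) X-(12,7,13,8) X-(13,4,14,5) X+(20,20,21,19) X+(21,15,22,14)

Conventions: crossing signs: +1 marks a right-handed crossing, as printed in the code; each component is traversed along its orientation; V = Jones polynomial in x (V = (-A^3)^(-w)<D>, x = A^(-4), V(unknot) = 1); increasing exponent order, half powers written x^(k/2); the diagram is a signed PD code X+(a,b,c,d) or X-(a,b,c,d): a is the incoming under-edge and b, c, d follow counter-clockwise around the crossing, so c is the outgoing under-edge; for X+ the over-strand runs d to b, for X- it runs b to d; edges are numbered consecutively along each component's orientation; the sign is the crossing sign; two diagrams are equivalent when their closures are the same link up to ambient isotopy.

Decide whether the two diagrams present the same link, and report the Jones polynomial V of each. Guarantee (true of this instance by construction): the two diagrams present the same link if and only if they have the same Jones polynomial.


equivalent: yes
V(D1) = -x^(-5/2) - x^(-1/2)  (w +1, c 11, <D> = A^5 + A^13)
D2 (bracket A^5 + A^13; 11 crossings at w = +1): V = -x^(-5/2) - x^(-1/2)
why: Reidemeister moves carry D1 (11 crossings) to D2 (11)


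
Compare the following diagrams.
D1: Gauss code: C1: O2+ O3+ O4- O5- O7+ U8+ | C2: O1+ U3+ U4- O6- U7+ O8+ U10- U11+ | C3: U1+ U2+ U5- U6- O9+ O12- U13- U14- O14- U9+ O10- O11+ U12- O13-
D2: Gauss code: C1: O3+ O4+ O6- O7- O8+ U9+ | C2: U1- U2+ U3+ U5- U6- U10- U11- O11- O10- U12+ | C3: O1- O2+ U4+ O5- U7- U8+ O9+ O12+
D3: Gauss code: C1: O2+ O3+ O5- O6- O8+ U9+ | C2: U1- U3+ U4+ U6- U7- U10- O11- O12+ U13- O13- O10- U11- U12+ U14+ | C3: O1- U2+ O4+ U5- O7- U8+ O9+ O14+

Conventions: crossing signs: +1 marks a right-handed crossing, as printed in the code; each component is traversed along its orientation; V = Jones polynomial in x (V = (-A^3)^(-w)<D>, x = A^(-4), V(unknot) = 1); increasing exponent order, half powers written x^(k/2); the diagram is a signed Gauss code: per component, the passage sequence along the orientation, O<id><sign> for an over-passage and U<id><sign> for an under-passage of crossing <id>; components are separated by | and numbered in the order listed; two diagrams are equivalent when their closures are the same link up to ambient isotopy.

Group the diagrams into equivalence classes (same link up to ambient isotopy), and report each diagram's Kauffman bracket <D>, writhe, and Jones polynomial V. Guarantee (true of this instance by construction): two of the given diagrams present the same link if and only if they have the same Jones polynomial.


grouping into links: {D1, D2, D3}
V(D1) = 1 + x + x^2 + x^3  (w 0, c 14, <D> = A^-12 + A^-8 + A^-4 + 1)
V(D2) = 1 + x + x^2 + x^3  (w 0, c 12, <D> = A^-12 + A^-8 + A^-4 + 1)
V(D3) = 1 + x + x^2 + x^3  [14 crossings, <D> = A^-12 + A^-8 + A^-4 + 1, w = 0]
why: all 3 diagrams share one V(x), hence one class


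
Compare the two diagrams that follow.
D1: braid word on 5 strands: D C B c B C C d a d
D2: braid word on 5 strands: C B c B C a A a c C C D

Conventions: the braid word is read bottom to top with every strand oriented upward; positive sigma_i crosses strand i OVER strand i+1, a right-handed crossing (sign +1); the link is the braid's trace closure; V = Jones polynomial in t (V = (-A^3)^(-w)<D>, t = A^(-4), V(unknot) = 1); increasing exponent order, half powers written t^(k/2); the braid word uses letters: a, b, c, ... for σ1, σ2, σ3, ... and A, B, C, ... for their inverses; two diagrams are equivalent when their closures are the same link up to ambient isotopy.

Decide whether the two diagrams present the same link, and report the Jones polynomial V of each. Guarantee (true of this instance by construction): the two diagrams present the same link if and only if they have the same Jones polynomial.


equivalent: yes
V(D1) = -t^-6 + t^-5 - t^-4 + 2t^-3 - t^-2 + t^-1  (w -2, c 10, <D> = A^-2 - A^2 + 2A^6 - A^10 + A^14 - A^18)
D2 (bracket A^-8 - A^-4 + 2 - A^4 + A^8 - A^12; 12 crossings at w = -4): V = -t^-6 + t^-5 - t^-4 + 2t^-3 - t^-2 + t^-1
why: Markov moves rewrite D1 (10 crossings) into D2 (12)


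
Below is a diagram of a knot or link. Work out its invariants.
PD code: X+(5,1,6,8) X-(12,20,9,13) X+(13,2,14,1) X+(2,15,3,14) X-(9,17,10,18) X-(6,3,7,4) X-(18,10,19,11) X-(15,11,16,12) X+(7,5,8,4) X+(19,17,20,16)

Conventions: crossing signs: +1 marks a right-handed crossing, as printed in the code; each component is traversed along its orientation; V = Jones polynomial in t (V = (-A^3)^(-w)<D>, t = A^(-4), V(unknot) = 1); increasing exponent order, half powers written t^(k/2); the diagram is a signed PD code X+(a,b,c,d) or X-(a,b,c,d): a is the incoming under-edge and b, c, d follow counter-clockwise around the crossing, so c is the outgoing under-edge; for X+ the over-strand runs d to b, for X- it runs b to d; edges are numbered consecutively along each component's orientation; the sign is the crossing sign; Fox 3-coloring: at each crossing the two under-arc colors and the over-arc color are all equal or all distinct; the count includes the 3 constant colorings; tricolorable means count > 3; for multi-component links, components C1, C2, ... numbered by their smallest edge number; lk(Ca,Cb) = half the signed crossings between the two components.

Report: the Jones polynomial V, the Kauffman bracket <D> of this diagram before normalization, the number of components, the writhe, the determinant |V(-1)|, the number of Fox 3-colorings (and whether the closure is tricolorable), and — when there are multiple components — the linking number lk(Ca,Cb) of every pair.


V = t^-4 + 2t^-2 - t^-1 + 2 - t + t^2
<D> = A^-8 - A^-4 + 2 - A^4 + 2A^8 + A^16 (w = 0)
3 components over 10 crossings, w = 0
lk(C1,C2): 0
lk(C1,C3) = +1
linking number lk(C2,C3) = -2
3 Fox colorings among 3^10, |V(-1)| = 8: not tricolorable
why: w = 0 shifts under R1 moves; the (-A^3)^(0) factor cancels that in V


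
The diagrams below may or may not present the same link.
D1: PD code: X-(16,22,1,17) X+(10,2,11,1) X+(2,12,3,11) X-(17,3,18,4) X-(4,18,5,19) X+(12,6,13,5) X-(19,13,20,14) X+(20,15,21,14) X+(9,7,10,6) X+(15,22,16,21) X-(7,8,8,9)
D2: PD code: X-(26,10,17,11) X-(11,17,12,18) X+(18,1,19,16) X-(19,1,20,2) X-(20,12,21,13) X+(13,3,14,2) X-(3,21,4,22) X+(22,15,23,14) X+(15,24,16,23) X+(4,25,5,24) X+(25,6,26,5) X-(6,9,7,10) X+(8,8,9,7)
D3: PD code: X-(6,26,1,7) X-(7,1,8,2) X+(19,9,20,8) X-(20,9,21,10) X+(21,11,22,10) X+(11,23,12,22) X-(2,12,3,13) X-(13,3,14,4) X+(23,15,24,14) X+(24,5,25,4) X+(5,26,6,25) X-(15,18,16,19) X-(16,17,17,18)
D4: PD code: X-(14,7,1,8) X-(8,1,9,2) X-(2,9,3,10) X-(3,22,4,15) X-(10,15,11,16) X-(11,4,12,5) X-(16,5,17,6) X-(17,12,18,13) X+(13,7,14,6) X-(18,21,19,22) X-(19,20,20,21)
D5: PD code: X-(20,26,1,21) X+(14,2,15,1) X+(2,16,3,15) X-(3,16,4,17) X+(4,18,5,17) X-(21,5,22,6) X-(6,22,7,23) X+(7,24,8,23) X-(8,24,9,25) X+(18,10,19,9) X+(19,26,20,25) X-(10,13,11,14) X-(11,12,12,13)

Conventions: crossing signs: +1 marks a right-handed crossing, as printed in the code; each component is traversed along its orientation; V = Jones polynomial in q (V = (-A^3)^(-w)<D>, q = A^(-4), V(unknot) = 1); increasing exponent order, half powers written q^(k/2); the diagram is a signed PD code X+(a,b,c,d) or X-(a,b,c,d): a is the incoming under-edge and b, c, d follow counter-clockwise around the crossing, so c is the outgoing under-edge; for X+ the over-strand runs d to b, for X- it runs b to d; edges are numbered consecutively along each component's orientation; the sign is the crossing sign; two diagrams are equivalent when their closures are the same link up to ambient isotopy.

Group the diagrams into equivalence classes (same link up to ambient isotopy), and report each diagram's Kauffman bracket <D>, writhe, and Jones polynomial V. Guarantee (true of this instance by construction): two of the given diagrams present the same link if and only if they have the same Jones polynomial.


classes: {D1, D3, D5} | {D2} | {D4}
V(D1) = -q^(-3/2) - 2q^(1/2) + q^(3/2) - q^(5/2) + q^(7/2)  [11 crossings, <D> = -A^-11 + A^-7 - A^-3 + 2A + A^9, w = +1]
V(D2) = -q^(-3/2) + q^(-1/2) - 2q^(1/2) + q^(3/2) - 2q^(5/2) + q^(7/2)  [13 crossings, <D> = -A^-11 + 2A^-7 - A^-3 + 2A - A^5 + A^9, w = +1]
V(D3) = -q^(-3/2) - 2q^(1/2) + q^(3/2) - q^(5/2) + q^(7/2)  [13 crossings, <D> = -A^-17 + A^-13 - A^-9 + 2A^-5 + A^3, w = -1]
V(D4) = q^(-15/2) - q^(-13/2) - q^(-9/2) - q^(-5/2)  [11 crossings, <D> = A^-17 + A^-9 + A^-1 - A^3, w = -9]
V(D5) = -q^(-3/2) - 2q^(1/2) + q^(3/2) - q^(5/2) + q^(7/2)  [13 crossings, <D> = -A^-17 + A^-13 - A^-9 + 2A^-5 + A^3, w = -1]
insight: comparing 5 Jones polynomials yields 3 groups


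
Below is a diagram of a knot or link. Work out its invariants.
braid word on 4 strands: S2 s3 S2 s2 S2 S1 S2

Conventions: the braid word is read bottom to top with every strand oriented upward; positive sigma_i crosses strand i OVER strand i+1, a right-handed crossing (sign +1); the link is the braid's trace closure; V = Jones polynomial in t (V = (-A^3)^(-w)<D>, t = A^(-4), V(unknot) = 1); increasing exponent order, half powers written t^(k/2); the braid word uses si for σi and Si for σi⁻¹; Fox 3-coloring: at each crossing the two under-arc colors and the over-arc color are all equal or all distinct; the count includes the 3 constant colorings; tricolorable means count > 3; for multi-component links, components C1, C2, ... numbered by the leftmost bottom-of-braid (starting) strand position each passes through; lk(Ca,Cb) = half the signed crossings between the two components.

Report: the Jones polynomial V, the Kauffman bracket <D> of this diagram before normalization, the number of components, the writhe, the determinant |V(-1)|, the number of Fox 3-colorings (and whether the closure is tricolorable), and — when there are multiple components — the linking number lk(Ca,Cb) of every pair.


Jones polynomial: V(t) = -t^-4 + t^-3 + t^-1
<D> = -A^-5 - A^3 + A^7; writhe -3
components 1, writhe -3 (7 crossings)
3-colorings: 9 of 3^7, det 3 — tricolorable
note: the word shrinks to σ2⁻¹ σ3 σ2⁻¹ σ1⁻¹ σ2⁻¹ after cancelling


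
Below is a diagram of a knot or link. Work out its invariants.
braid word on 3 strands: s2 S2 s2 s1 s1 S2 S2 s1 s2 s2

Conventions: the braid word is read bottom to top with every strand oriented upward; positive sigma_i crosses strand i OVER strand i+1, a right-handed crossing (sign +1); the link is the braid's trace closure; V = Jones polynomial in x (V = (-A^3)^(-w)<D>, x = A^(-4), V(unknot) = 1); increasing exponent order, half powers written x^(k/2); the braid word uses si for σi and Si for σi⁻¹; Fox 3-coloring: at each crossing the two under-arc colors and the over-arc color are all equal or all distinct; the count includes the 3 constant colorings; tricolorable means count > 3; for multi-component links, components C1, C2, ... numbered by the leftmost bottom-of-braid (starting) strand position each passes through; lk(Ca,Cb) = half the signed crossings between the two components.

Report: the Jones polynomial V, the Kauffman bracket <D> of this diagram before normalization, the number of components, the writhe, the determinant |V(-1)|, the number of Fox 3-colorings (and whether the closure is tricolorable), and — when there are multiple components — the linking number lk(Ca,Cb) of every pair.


V = 2x - 2x^2 + 3x^3 - 3x^4 + 2x^5 - 2x^6 + x^7
<D> = A^-16 - 2A^-12 + 2A^-8 - 3A^-4 + 3 - 2A^4 + 2A^8 (w = +4)
1 component over 10 crossings, w = +4
9 Fox colorings among 3^10, |V(-1)| = 15: tricolorable
why: V spans 6 powers of x: at least 6 crossings in any diagram


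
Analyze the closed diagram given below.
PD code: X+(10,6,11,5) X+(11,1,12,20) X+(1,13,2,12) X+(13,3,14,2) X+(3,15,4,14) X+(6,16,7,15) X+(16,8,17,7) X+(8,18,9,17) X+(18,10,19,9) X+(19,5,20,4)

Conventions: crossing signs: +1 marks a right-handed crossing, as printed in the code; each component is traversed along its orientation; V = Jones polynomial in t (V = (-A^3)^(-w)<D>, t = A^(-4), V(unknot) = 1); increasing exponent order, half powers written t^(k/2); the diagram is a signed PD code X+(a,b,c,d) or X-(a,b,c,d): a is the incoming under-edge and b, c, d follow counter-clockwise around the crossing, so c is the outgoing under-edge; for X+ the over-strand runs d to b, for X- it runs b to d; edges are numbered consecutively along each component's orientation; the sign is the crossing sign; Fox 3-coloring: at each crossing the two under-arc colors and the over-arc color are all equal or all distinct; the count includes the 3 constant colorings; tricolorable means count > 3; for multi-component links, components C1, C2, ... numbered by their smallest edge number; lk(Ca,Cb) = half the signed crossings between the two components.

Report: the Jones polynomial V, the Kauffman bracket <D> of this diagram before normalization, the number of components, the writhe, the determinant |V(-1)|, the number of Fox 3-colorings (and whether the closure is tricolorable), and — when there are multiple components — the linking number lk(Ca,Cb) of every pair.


V(t) = t^4 + t^6 - t^7 + t^8 - t^9 + t^10 - t^11 + t^12 - t^13
bracket: -A^-22 + A^-18 - A^-14 + A^-10 - A^-6 + A^-2 - A^2 + A^6 + A^14, w = +10
1 component, writhe +10, over 10 crossings
det 9, colorings 9 of 3^10 — tricolorable
observation: det 9 = |V(-1)|; divisible by 3, so tricolorable


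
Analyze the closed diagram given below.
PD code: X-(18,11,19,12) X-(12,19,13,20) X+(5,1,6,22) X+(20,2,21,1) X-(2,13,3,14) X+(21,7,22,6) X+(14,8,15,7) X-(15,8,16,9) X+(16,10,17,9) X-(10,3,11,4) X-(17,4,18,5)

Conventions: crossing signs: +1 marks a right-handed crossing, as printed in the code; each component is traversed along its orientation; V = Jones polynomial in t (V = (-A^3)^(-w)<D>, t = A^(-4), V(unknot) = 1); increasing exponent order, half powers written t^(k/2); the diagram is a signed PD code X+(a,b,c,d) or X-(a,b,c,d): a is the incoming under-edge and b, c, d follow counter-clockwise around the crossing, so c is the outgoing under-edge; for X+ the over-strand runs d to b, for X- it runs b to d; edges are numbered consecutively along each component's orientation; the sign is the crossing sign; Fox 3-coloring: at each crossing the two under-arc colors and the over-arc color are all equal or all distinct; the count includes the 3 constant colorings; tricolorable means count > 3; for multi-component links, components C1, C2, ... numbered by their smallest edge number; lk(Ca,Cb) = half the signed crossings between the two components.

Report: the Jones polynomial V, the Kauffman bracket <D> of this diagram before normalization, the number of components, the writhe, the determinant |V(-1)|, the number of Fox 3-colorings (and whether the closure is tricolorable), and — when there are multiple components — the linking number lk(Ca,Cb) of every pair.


V = 1
<D> = -A^-3 (w = -1)
1 component over 11 crossings, w = -1
3 Fox colorings among 3^11, |V(-1)| = 1: not tricolorable
why: det 1 = |V(-1)|; not divisible by 3, so not tricolorable


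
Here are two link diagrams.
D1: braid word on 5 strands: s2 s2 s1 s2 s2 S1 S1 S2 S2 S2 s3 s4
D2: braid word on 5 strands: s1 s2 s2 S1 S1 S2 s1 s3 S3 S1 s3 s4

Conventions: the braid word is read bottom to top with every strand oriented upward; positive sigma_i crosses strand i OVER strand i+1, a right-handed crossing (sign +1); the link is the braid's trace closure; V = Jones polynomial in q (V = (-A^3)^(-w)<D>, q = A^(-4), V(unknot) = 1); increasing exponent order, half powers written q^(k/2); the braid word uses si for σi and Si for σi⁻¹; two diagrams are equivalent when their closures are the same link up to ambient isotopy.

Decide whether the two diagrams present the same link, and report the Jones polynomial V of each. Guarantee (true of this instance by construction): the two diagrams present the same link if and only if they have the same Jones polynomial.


equivalent: yes
V(D1) = q^-2 - q^-1 + 1 - q + q^2  (w +2, c 12, <D> = A^-2 - A^2 + A^6 - A^10 + A^14)
V(D2) = q^-2 - q^-1 + 1 - q + q^2  [12 crossings, <D> = A^-2 - A^2 + A^6 - A^10 + A^14, w = +2]
key observation: Markov moves rewrite D1 (12 crossings) into D2 (12)
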